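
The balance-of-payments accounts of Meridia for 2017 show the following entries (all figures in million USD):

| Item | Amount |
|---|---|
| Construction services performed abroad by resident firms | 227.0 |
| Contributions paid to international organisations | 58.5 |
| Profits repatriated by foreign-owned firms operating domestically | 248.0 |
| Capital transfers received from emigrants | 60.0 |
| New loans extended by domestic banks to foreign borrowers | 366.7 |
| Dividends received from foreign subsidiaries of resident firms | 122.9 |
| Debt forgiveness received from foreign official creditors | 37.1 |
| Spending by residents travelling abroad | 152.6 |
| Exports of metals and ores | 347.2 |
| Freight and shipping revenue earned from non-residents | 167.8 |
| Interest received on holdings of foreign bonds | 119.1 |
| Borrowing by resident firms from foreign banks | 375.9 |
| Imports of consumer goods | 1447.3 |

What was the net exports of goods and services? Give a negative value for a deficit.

Goods: -1447.3 + 347.2 = -1100.1
Services: 167.8 - 152.6 + 227.0 = 242.2
Trade balance = -1100.1 + 242.2 = -857.9
(Excluded from the trade balance — secondary income: contributions paid to international organisations 58.5; primary income: profits repatriated by foreign-owned firms operating domestically 248.0, dividends received from foreign subsidiaries of resident firms 122.9, interest received on holdings of foreign bonds 119.1; capital account: capital transfers received from emigrants 60.0, debt forgiveness received from foreign official creditors 37.1; financial account: new loans extended by domestic banks to foreign borrowers 366.7, borrowing by resident firms from foreign banks 375.9.)

-857.9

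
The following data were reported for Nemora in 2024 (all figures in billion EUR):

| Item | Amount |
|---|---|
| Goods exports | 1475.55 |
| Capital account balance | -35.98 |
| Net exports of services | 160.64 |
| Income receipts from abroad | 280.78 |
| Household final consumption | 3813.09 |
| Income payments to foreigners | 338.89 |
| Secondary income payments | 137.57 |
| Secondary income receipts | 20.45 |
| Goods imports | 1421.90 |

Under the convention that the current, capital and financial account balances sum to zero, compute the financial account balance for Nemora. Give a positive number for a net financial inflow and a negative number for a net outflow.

Goods balance = 1475.55 - 1421.90 = 53.65
Services balance = 160.64
Trade balance (goods + services) = 53.65 + 160.64 = 214.29
Net primary income = 280.78 - 338.89 = -58.11
Net secondary income = 20.45 - 137.57 = -117.12
Current account = 214.29 + (-58.11) + (-117.12) = 39.06
Financial account = -(39.06 + (-35.98)) = -3.08

-3.08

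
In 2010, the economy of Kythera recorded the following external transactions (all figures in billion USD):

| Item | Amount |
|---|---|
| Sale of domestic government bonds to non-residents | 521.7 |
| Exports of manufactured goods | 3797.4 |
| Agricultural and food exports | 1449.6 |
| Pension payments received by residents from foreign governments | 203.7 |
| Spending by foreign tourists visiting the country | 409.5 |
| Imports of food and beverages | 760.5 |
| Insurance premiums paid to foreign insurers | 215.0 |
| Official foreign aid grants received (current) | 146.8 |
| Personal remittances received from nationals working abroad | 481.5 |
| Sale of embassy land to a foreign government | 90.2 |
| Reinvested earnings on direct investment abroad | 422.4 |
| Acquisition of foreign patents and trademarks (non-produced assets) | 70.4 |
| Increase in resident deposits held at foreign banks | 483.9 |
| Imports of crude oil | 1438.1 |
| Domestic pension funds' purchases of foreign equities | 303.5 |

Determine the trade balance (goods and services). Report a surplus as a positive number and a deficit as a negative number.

Goods: 1449.6 - 760.5 - 1438.1 + 3797.4 = 3048.4
Services: 409.5 - 215.0 = 194.5
Trade balance = 3048.4 + 194.5 = 3242.9
(Excluded from the trade balance — financial account: sale of domestic government bonds to non-residents 521.7, increase in resident deposits held at foreign banks 483.9, domestic pension funds' purchases of foreign equities 303.5; secondary income: pension payments received by residents from foreign governments 203.7, official foreign aid grants received (current) 146.8, personal remittances received from nationals working abroad 481.5; capital account: sale of embassy land to a foreign government 90.2, acquisition of foreign patents and trademarks (non-produced assets) 70.4; primary income: reinvested earnings on direct investment abroad 422.4.)

3242.9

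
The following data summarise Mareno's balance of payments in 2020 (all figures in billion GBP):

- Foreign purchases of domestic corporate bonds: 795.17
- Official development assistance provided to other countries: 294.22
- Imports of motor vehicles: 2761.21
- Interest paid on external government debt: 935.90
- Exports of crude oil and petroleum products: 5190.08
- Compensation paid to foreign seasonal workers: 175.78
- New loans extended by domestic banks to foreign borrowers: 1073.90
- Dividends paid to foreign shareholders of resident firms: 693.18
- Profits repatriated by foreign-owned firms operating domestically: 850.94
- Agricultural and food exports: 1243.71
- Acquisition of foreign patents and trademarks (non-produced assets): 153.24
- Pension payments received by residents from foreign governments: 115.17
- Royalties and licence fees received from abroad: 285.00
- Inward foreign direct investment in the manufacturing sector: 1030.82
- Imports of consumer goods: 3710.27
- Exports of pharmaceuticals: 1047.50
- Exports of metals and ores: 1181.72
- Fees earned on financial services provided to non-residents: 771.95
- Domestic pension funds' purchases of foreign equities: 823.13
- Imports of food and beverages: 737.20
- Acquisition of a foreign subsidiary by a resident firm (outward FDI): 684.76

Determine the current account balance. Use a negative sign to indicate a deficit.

-323.57

Goods: 1047.50 + 1243.71 + 1181.72 + 5190.08 - 3710.27 - 2761.21 - 737.20 = 1454.33
Services: 285.00 + 771.95 = 1056.95
Primary income: -693.18 - 935.90 - 850.94 - 175.78 = -2655.80
Secondary income: -294.22 + 115.17 = -179.05
Current account = 1454.33 + 1056.95 + (-2655.80) + (-179.05) = -323.57
(Excluded from the current account — financial account: foreign purchases of domestic corporate bonds 795.17, new loans extended by domestic banks to foreign borrowers 1073.90, inward foreign direct investment in the manufacturing sector 1030.82, domestic pension funds' purchases of foreign equities 823.13, acquisition of a foreign subsidiary by a resident firm (outward FDI) 684.76; capital account: acquisition of foreign patents and trademarks (non-produced assets) 153.24.)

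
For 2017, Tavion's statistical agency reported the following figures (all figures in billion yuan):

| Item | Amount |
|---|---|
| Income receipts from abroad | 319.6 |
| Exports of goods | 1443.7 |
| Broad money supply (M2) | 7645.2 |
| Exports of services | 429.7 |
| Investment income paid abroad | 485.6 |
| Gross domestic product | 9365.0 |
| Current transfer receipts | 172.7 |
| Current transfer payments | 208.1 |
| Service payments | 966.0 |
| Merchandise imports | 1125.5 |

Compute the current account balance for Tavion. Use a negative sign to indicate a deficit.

Goods balance = 1443.7 - 1125.5 = 318.2
Services balance = 429.7 - 966.0 = -536.3
Trade balance (goods + services) = 318.2 + (-536.3) = -218.1
Net primary income = 319.6 - 485.6 = -166.0
Net secondary income = 172.7 - 208.1 = -35.4
Current account = -218.1 + (-166.0) + (-35.4) = -419.5

-419.5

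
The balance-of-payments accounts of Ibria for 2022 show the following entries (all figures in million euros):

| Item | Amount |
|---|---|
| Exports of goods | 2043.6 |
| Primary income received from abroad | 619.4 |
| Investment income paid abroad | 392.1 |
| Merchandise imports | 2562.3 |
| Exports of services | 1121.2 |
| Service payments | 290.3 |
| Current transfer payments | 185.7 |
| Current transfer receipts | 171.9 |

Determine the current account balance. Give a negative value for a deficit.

Goods balance = 2043.6 - 2562.3 = -518.7
Services balance = 1121.2 - 290.3 = 830.9
Trade balance (goods + services) = -518.7 + 830.9 = 312.2
Net primary income = 619.4 - 392.1 = 227.3
Net secondary income = 171.9 - 185.7 = -13.8
Current account = 312.2 + 227.3 + (-13.8) = 525.7

525.7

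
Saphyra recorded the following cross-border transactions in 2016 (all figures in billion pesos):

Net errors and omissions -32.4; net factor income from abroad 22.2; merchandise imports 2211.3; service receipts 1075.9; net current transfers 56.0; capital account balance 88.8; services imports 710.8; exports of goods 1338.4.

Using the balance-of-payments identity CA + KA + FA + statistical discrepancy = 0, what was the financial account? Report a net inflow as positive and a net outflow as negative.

Goods balance = 1338.4 - 2211.3 = -872.9
Services balance = 1075.9 - 710.8 = 365.1
Trade balance (goods + services) = -872.9 + 365.1 = -507.8
Net primary income = 22.2
Net secondary income = 56.0
Current account = -507.8 + 22.2 + 56.0 = -429.6
Financial account = -(-429.6 + 88.8 + (-32.4)) = 373.2

373.2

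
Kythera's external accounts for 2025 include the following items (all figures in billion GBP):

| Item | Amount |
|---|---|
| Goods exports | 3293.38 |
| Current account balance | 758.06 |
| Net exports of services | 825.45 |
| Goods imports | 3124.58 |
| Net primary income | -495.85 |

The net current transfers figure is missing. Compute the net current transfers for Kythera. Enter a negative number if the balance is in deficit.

Current account = goods balance + services balance + net primary income + net secondary income
Sum of the known components = 498.40
Net current transfers = CA - (known components) = 758.06 - 498.40 = 259.66

259.66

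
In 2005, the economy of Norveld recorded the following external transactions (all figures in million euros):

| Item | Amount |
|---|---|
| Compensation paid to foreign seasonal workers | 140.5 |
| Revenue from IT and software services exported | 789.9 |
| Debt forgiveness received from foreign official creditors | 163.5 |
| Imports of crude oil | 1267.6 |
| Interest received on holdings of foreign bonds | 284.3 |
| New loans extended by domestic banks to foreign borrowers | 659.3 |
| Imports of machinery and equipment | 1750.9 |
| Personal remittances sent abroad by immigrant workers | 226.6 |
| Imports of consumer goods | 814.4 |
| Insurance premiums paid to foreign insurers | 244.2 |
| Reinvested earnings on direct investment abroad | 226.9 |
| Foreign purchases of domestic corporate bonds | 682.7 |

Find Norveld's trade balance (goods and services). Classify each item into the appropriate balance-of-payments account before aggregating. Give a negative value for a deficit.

-3287.2

Goods: -1267.6 - 1750.9 - 814.4 = -3832.9
Services: -244.2 + 789.9 = 545.7
Trade balance = -3832.9 + 545.7 = -3287.2
(Excluded from the trade balance — primary income: compensation paid to foreign seasonal workers 140.5, interest received on holdings of foreign bonds 284.3, reinvested earnings on direct investment abroad 226.9; capital account: debt forgiveness received from foreign official creditors 163.5; financial account: new loans extended by domestic banks to foreign borrowers 659.3, foreign purchases of domestic corporate bonds 682.7; secondary income: personal remittances sent abroad by immigrant workers 226.6.)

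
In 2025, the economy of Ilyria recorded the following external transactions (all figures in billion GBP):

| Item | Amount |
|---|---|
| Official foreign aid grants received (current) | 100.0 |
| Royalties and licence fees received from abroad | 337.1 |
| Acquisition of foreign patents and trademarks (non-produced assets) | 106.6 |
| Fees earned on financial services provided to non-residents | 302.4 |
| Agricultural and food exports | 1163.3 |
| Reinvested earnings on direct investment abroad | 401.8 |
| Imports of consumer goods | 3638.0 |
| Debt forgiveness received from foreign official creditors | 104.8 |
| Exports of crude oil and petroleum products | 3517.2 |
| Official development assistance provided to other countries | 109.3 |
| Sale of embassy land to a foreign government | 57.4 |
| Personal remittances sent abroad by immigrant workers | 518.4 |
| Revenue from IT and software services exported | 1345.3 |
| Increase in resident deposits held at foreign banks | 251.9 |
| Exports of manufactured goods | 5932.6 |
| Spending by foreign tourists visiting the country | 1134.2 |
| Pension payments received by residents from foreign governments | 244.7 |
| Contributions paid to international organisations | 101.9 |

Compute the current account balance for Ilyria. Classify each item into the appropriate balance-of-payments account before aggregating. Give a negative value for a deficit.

10111.0

Goods: 5932.6 - 3638.0 + 3517.2 + 1163.3 = 6975.1
Services: 337.1 + 302.4 + 1134.2 + 1345.3 = 3119.0
Primary income: 401.8
Secondary income: -518.4 - 101.9 + 244.7 - 109.3 + 100.0 = -384.9
Current account = 6975.1 + 3119.0 + 401.8 + (-384.9) = 10111.0
(Excluded from the current account — capital account: acquisition of foreign patents and trademarks (non-produced assets) 106.6, debt forgiveness received from foreign official creditors 104.8, sale of embassy land to a foreign government 57.4; financial account: increase in resident deposits held at foreign banks 251.9.)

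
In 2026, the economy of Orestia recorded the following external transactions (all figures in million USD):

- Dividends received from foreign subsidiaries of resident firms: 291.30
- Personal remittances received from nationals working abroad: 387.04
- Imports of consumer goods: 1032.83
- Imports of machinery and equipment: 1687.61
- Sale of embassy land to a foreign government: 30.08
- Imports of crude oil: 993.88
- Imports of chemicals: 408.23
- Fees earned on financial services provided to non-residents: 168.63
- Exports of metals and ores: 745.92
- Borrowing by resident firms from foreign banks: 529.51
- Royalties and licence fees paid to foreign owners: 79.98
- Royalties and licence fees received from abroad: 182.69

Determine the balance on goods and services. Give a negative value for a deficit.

Goods: -1032.83 - 993.88 - 1687.61 + 745.92 - 408.23 = -3376.63
Services: 168.63 - 79.98 + 182.69 = 271.34
Trade balance = -3376.63 + 271.34 = -3105.29
(Excluded from the trade balance — primary income: dividends received from foreign subsidiaries of resident firms 291.30; secondary income: personal remittances received from nationals working abroad 387.04; capital account: sale of embassy land to a foreign government 30.08; financial account: borrowing by resident firms from foreign banks 529.51.)

-3105.29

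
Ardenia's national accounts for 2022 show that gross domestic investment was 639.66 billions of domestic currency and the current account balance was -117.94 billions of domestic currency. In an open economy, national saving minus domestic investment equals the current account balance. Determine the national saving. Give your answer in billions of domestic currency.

521.72

S = I + CA = 639.66 + (-117.94) = 521.72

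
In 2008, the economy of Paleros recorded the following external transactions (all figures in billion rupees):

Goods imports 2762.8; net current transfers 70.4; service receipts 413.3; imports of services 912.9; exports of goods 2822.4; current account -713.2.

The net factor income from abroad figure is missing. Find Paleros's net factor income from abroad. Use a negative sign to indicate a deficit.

-343.6

Current account = goods balance + services balance + net primary income + net secondary income
Sum of the known components = -369.6
Net factor income from abroad = CA - (known components) = -713.2 - (-369.6) = -343.6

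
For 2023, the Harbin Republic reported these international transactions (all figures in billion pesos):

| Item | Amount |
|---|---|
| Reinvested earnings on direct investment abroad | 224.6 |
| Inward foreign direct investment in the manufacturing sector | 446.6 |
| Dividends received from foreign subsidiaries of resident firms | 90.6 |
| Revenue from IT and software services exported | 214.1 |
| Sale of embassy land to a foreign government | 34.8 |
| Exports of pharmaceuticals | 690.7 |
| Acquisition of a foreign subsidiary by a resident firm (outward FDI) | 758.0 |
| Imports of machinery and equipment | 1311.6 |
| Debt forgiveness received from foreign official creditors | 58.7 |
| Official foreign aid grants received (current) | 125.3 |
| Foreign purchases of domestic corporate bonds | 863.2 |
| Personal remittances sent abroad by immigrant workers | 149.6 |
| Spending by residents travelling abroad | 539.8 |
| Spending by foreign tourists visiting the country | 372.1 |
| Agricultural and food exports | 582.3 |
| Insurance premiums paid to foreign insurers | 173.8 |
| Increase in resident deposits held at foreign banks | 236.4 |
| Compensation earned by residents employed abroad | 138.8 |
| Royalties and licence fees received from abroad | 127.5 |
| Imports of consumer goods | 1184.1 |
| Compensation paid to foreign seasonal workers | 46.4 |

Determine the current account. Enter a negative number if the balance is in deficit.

-839.3

Goods: -1311.6 + 690.7 + 582.3 - 1184.1 = -1222.7
Services: -539.8 - 173.8 + 372.1 + 214.1 + 127.5 = 0.1
Primary income: -46.4 + 224.6 + 138.8 + 90.6 = 407.6
Secondary income: -149.6 + 125.3 = -24.3
Current account = (-1222.7) + 0.1 + 407.6 + (-24.3) = -839.3
(Excluded from the current account — financial account: inward foreign direct investment in the manufacturing sector 446.6, acquisition of a foreign subsidiary by a resident firm (outward FDI) 758.0, foreign purchases of domestic corporate bonds 863.2, increase in resident deposits held at foreign banks 236.4; capital account: sale of embassy land to a foreign government 34.8, debt forgiveness received from foreign official creditors 58.7.)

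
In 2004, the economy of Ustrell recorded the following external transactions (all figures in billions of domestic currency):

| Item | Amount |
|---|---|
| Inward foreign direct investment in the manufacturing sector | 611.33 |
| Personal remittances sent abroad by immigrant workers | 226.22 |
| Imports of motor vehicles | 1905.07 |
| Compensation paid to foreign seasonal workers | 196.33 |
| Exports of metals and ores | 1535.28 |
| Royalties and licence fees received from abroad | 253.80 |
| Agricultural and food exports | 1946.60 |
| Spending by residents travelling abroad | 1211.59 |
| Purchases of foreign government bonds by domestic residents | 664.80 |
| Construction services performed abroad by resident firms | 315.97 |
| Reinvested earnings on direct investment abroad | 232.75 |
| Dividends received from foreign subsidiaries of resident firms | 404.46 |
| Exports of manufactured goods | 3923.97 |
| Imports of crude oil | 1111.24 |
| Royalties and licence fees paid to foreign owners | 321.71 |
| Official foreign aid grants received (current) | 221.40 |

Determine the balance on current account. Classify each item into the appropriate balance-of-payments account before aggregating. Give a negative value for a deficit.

3862.07

Goods: 1535.28 - 1905.07 + 3923.97 + 1946.60 - 1111.24 = 4389.54
Services: 315.97 - 1211.59 - 321.71 + 253.80 = -963.53
Primary income: 404.46 + 232.75 - 196.33 = 440.88
Secondary income: 221.40 - 226.22 = -4.82
Current account = 4389.54 + (-963.53) + 440.88 + (-4.82) = 3862.07
(Excluded from the current account — financial account: inward foreign direct investment in the manufacturing sector 611.33, purchases of foreign government bonds by domestic residents 664.80.)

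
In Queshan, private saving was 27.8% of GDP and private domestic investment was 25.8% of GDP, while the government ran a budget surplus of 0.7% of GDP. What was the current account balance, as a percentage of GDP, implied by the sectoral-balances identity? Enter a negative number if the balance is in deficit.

By the sectoral-balances identity, CA = (S_private - I) + (T - G).
Private balance = 27.8 - 25.8 = 2.0
Government balance (T - G) = 0.7
CA = 2.0 + 0.7 = 2.7

2.7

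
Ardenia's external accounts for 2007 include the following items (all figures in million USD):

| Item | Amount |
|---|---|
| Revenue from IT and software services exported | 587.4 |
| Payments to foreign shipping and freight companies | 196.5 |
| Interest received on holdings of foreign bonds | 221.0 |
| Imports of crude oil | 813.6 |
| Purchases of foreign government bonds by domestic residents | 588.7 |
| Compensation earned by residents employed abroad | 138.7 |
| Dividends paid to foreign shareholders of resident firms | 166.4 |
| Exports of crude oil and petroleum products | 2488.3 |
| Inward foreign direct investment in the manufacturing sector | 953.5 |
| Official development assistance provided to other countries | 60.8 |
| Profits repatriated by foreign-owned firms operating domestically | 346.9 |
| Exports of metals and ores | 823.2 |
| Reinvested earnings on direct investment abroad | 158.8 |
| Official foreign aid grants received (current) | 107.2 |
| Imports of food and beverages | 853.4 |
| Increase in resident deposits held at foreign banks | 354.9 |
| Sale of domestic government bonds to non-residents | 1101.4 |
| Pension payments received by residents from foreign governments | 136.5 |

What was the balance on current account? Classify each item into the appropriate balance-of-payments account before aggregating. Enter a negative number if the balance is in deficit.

Goods: -853.4 + 2488.3 - 813.6 + 823.2 = 1644.5
Services: 587.4 - 196.5 = 390.9
Primary income: 138.7 + 221.0 + 158.8 - 346.9 - 166.4 = 5.2
Secondary income: -60.8 + 136.5 + 107.2 = 182.9
Current account = 1644.5 + 390.9 + 5.2 + 182.9 = 2223.5
(Excluded from the current account — financial account: purchases of foreign government bonds by domestic residents 588.7, inward foreign direct investment in the manufacturing sector 953.5, increase in resident deposits held at foreign banks 354.9, sale of domestic government bonds to non-residents 1101.4.)

2223.5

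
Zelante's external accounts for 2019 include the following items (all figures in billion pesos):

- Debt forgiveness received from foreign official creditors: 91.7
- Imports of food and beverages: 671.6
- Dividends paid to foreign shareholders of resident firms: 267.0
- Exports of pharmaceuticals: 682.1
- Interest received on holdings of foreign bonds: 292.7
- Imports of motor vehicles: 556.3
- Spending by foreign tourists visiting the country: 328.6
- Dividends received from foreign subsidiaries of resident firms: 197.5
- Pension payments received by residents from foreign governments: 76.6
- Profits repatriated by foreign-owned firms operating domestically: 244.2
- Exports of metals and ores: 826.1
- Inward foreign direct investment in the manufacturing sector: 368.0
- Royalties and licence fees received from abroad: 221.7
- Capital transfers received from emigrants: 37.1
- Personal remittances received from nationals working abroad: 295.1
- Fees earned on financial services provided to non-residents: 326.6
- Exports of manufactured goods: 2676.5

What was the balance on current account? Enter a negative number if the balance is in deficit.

4184.4

Goods: 826.1 + 2676.5 - 671.6 - 556.3 + 682.1 = 2956.8
Services: 328.6 + 326.6 + 221.7 = 876.9
Primary income: 292.7 - 244.2 - 267.0 + 197.5 = -21.0
Secondary income: 295.1 + 76.6 = 371.7
Current account = 2956.8 + 876.9 + (-21.0) + 371.7 = 4184.4
(Excluded from the current account — capital account: debt forgiveness received from foreign official creditors 91.7, capital transfers received from emigrants 37.1; financial account: inward foreign direct investment in the manufacturing sector 368.0.)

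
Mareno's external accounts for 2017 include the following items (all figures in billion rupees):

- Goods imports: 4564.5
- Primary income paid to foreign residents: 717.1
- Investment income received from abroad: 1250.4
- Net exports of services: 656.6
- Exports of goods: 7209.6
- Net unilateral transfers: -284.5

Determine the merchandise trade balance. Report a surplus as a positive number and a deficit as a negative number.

Goods balance = 7209.6 - 4564.5 = 2645.1

2645.1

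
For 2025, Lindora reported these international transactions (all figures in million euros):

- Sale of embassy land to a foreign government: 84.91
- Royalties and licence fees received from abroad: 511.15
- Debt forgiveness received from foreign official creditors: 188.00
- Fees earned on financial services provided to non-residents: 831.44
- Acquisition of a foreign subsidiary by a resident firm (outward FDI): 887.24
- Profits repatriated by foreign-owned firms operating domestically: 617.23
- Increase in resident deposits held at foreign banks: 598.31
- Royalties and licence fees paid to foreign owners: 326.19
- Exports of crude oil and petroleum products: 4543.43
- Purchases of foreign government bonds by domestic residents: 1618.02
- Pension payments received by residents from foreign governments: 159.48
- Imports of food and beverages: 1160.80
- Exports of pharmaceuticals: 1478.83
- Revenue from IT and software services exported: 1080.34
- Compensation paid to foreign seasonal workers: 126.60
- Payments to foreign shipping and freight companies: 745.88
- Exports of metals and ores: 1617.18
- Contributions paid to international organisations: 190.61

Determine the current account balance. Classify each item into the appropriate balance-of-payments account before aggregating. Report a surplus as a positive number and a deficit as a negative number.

Goods: 1617.18 + 4543.43 + 1478.83 - 1160.80 = 6478.64
Services: 511.15 + 831.44 + 1080.34 - 326.19 - 745.88 = 1350.86
Primary income: -126.60 - 617.23 = -743.83
Secondary income: -190.61 + 159.48 = -31.13
Current account = 6478.64 + 1350.86 + (-743.83) + (-31.13) = 7054.54
(Excluded from the current account — capital account: sale of embassy land to a foreign government 84.91, debt forgiveness received from foreign official creditors 188.00; financial account: acquisition of a foreign subsidiary by a resident firm (outward FDI) 887.24, increase in resident deposits held at foreign banks 598.31, purchases of foreign government bonds by domestic residents 1618.02.)

7054.54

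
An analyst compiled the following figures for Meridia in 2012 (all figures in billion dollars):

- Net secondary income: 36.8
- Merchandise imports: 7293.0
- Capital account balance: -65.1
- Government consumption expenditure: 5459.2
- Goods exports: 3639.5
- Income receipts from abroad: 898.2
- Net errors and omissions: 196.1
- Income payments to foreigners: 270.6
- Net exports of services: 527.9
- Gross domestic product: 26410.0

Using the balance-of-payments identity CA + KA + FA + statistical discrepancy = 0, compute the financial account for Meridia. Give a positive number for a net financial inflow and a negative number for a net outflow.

Goods balance = 3639.5 - 7293.0 = -3653.5
Services balance = 527.9
Trade balance (goods + services) = -3653.5 + 527.9 = -3125.6
Net primary income = 898.2 - 270.6 = 627.6
Net secondary income = 36.8
Current account = -3125.6 + 627.6 + 36.8 = -2461.2
Financial account = -(-2461.2 + (-65.1) + 196.1) = 2330.2

2330.2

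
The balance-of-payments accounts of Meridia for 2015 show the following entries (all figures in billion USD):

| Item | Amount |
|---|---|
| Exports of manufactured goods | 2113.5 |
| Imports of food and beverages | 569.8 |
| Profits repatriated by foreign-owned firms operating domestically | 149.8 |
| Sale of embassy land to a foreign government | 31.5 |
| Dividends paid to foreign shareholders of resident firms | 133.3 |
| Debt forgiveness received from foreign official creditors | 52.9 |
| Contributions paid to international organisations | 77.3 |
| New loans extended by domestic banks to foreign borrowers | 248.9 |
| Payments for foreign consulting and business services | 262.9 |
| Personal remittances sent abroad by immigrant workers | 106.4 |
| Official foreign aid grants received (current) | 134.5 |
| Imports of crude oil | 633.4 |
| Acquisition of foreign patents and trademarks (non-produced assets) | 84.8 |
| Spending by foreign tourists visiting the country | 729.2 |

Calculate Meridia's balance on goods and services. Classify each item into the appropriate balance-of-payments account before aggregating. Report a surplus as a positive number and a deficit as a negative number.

Goods: -569.8 - 633.4 + 2113.5 = 910.3
Services: 729.2 - 262.9 = 466.3
Trade balance = 910.3 + 466.3 = 1376.6
(Excluded from the trade balance — primary income: profits repatriated by foreign-owned firms operating domestically 149.8, dividends paid to foreign shareholders of resident firms 133.3; capital account: sale of embassy land to a foreign government 31.5, debt forgiveness received from foreign official creditors 52.9, acquisition of foreign patents and trademarks (non-produced assets) 84.8; secondary income: contributions paid to international organisations 77.3, personal remittances sent abroad by immigrant workers 106.4, official foreign aid grants received (current) 134.5; financial account: new loans extended by domestic banks to foreign borrowers 248.9.)

1376.6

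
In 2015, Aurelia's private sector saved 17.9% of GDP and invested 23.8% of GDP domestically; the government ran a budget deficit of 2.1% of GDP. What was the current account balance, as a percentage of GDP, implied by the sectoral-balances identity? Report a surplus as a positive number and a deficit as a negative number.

By the sectoral-balances identity, CA = (S_private - I) + (T - G).
Private balance = 17.9 - 23.8 = -5.9
Government balance (T - G) = -2.1
CA = -5.9 + (-2.1) = -8.0

-8.0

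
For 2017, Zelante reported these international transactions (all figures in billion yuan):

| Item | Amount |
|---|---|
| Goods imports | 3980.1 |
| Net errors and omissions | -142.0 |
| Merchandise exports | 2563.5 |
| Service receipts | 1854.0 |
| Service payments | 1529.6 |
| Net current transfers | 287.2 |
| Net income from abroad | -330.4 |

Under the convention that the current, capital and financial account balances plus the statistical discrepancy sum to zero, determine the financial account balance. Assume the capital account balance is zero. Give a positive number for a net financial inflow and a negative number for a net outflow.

1277.4

Goods balance = 2563.5 - 3980.1 = -1416.6
Services balance = 1854.0 - 1529.6 = 324.4
Trade balance (goods + services) = -1416.6 + 324.4 = -1092.2
Net primary income = -330.4
Net secondary income = 287.2
Current account = -1092.2 + (-330.4) + 287.2 = -1135.4
Financial account = -(-1135.4 + (-142.0)) = 1277.4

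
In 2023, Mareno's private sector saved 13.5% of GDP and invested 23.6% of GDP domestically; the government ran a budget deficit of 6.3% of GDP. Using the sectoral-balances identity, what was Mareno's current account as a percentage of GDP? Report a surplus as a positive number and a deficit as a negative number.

-16.4

By the sectoral-balances identity, CA = (S_private - I) + (T - G).
Private balance = 13.5 - 23.6 = -10.1
Government balance (T - G) = -6.3
CA = -10.1 + (-6.3) = -16.4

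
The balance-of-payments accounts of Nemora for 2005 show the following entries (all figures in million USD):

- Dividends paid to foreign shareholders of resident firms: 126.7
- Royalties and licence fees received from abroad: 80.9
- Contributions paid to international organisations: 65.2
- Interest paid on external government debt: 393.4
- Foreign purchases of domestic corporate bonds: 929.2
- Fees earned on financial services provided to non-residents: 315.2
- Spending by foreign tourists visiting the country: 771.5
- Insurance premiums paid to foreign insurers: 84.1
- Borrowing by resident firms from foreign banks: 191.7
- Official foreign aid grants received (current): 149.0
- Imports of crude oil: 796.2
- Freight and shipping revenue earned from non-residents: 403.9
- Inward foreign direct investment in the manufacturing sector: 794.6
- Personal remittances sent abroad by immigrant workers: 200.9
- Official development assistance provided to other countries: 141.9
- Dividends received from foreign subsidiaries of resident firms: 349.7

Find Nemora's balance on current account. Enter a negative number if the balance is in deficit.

261.8

Goods: -796.2
Services: 403.9 + 315.2 - 84.1 + 771.5 + 80.9 = 1487.4
Primary income: -393.4 - 126.7 + 349.7 = -170.4
Secondary income: -65.2 - 141.9 - 200.9 + 149.0 = -259.0
Current account = (-796.2) + 1487.4 + (-170.4) + (-259.0) = 261.8
(Excluded from the current account — financial account: foreign purchases of domestic corporate bonds 929.2, borrowing by resident firms from foreign banks 191.7, inward foreign direct investment in the manufacturing sector 794.6.)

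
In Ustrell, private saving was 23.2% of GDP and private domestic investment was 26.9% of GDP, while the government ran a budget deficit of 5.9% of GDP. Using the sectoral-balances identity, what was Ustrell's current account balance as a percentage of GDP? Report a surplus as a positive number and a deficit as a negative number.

By the sectoral-balances identity, CA = (S_private - I) + (T - G).
Private balance = 23.2 - 26.9 = -3.7
Government balance (T - G) = -5.9
CA = -3.7 + (-5.9) = -9.6

-9.6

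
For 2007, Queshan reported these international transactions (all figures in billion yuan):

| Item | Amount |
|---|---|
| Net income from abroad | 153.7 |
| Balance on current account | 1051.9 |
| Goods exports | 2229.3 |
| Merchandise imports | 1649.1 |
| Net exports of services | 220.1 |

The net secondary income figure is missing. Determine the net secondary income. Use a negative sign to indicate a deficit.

Current account = goods balance + services balance + net primary income + net secondary income
Sum of the known components = 954.0
Net secondary income = CA - (known components) = 1051.9 - 954.0 = 97.9

97.9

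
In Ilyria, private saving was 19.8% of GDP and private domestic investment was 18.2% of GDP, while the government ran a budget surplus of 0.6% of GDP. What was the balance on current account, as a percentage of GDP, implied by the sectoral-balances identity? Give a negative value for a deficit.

2.2

By the sectoral-balances identity, CA = (S_private - I) + (T - G).
Private balance = 19.8 - 18.2 = 1.6
Government balance (T - G) = 0.6
CA = 1.6 + 0.6 = 2.2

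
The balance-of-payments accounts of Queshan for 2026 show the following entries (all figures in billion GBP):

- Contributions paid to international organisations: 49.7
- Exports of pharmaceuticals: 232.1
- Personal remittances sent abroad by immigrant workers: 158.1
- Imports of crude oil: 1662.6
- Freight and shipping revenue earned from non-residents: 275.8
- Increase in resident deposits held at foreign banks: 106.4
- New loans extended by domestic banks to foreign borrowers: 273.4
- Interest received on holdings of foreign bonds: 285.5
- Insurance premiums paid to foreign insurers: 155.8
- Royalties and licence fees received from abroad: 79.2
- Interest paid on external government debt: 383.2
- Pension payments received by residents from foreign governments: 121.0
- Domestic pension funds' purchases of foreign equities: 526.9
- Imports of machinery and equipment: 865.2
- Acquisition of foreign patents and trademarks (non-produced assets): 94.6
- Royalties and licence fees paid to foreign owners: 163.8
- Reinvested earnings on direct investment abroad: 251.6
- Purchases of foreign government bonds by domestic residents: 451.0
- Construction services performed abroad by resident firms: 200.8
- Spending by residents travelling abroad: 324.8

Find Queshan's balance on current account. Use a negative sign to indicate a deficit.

-2317.2

Goods: -865.2 - 1662.6 + 232.1 = -2295.7
Services: -324.8 - 155.8 - 163.8 + 275.8 + 200.8 + 79.2 = -88.6
Primary income: 285.5 + 251.6 - 383.2 = 153.9
Secondary income: -49.7 - 158.1 + 121.0 = -86.8
Current account = (-2295.7) + (-88.6) + 153.9 + (-86.8) = -2317.2
(Excluded from the current account — financial account: increase in resident deposits held at foreign banks 106.4, new loans extended by domestic banks to foreign borrowers 273.4, domestic pension funds' purchases of foreign equities 526.9, purchases of foreign government bonds by domestic residents 451.0; capital account: acquisition of foreign patents and trademarks (non-produced assets) 94.6.)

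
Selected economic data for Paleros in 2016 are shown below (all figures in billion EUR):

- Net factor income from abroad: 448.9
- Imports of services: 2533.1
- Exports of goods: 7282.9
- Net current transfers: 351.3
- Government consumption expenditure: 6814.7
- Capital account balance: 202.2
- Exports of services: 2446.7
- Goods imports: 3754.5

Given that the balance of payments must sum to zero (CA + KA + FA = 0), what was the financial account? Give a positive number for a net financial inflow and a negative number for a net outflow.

Goods balance = 7282.9 - 3754.5 = 3528.4
Services balance = 2446.7 - 2533.1 = -86.4
Trade balance (goods + services) = 3528.4 + (-86.4) = 3442.0
Net primary income = 448.9
Net secondary income = 351.3
Current account = 3442.0 + 448.9 + 351.3 = 4242.2
Financial account = -(4242.2 + 202.2) = -4444.4

-4444.4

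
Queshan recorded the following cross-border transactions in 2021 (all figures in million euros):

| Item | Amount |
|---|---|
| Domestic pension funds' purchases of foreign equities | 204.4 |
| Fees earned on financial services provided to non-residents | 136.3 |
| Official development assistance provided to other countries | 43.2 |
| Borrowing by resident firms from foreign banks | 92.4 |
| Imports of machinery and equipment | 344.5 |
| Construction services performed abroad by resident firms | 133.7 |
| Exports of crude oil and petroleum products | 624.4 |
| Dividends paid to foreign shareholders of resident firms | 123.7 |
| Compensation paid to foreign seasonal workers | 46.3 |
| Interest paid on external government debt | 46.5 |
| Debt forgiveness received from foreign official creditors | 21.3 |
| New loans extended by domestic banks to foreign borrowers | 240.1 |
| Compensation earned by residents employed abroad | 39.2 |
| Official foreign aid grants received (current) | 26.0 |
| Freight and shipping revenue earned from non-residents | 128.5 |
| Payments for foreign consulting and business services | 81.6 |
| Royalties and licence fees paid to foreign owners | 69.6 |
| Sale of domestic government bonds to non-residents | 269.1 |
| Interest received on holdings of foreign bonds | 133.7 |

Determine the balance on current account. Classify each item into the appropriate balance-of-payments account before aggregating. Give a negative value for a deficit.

Goods: -344.5 + 624.4 = 279.9
Services: -69.6 + 128.5 + 136.3 - 81.6 + 133.7 = 247.3
Primary income: 39.2 - 123.7 + 133.7 - 46.5 - 46.3 = -43.6
Secondary income: -43.2 + 26.0 = -17.2
Current account = 279.9 + 247.3 + (-43.6) + (-17.2) = 466.4
(Excluded from the current account — financial account: domestic pension funds' purchases of foreign equities 204.4, borrowing by resident firms from foreign banks 92.4, new loans extended by domestic banks to foreign borrowers 240.1, sale of domestic government bonds to non-residents 269.1; capital account: debt forgiveness received from foreign official creditors 21.3.)

466.4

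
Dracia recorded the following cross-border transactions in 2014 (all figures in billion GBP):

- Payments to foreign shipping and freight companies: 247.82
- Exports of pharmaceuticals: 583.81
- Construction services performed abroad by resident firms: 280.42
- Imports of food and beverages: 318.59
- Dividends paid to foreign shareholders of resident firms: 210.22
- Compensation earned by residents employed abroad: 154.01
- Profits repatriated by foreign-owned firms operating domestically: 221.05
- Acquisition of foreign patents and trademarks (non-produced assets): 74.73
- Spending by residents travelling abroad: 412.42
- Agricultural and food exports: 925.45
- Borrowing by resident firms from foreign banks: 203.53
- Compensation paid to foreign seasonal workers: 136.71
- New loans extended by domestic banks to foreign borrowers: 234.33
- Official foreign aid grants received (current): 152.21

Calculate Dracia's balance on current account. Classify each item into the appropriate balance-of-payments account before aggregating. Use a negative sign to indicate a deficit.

Goods: -318.59 + 925.45 + 583.81 = 1190.67
Services: -412.42 + 280.42 - 247.82 = -379.82
Primary income: -221.05 - 136.71 + 154.01 - 210.22 = -413.97
Secondary income: 152.21
Current account = 1190.67 + (-379.82) + (-413.97) + 152.21 = 549.09
(Excluded from the current account — capital account: acquisition of foreign patents and trademarks (non-produced assets) 74.73; financial account: borrowing by resident firms from foreign banks 203.53, new loans extended by domestic banks to foreign borrowers 234.33.)

549.09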